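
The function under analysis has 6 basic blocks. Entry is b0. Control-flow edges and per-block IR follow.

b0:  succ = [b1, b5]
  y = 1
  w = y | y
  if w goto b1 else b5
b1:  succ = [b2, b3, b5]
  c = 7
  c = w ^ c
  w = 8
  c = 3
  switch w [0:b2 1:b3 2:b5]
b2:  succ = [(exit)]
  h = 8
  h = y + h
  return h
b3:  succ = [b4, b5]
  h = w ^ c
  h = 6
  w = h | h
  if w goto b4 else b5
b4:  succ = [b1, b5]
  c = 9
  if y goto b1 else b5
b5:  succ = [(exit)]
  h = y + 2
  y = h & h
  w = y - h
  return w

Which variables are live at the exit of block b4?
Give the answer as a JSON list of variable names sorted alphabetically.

Answer: ["w", "y"]

Analysis:
Block summaries:
  b0: def={w,y} ue=∅
  b1: def={c,w} ue={w}
  b2: def={h} ue={y}
  b3: def={h,w} ue={c,w}
  b4: def={c} ue={y}
  b5: def={h,w,y} ue={y}

Backward fixpoint:
  b0: in=∅ out={w,y}
  b1: in={w,y} out={c,w,y}
  b2: in={y} out=∅
  b3: in={c,w,y} out={w,y}
  b4: in={w,y} out={w,y}
  b5: in={y} out=∅

live-out(b4) = ["w", "y"]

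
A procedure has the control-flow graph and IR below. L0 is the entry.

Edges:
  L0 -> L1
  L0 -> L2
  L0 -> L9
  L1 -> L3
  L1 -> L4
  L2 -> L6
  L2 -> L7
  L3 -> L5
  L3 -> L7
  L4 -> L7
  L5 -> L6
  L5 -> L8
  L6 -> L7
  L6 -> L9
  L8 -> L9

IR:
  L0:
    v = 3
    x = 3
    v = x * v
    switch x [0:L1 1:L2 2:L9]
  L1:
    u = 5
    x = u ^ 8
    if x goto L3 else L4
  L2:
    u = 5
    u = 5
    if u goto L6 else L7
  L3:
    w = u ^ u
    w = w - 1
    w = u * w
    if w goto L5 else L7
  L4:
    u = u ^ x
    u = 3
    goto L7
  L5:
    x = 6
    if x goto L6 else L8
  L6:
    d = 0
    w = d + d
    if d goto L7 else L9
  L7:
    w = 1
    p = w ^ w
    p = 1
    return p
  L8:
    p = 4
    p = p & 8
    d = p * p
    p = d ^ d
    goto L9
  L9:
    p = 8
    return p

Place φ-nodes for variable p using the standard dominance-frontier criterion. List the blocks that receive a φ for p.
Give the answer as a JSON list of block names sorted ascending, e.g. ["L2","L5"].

idom tree: L1←L0 L2←L0 L3←L1 L4←L1 L5←L3 L6←L0 L7←L0 L8←L5 L9←L0
Join-block Dom:
  L6: preds {L2,L5}: {L0,L2} ∩ {L0,L1,L3,L5} = {L0}; idom=L0
  L7: preds {L2,L3,L4,L6}: {L0,L2} ∩ {L0,L1,L3} ∩ {L0,L1,L4} ∩ {L0,L6} = {L0}; idom=L0
  L9: preds {L0,L6,L8}: {L0} ∩ {L0,L6} ∩ {L0,L1,L3,L5,L8} = {L0}; idom=L0

Frontier:
  L6←L2: walk L2 to L0
  L6←L5: walk L5→L3→L1 to L0
  L7←L2: walk L2 to L0
  L7←L3: walk L3→L1 to L0
  L7←L4: walk L4→L1 to L0
  L7←L6: walk L6 to L0
  L9←L0: walk · to L0
  L9←L6: walk L6 to L0
  L9←L8: walk L8→L5→L3→L1 to L0
  L0: DF=∅
  L1: DF={L6,L7,L9}
  L2: DF={L6,L7}
  L3: DF={L6,L7,L9}
  L4: DF={L7}
  L5: DF={L6,L9}
  L6: DF={L7,L9}
  L7: DF=∅
  L8: DF={L9}
  L9: DF=∅

φ for p: defs {L7,L8,L9}
  DF⁺ = {L9}

Answer: ["L9"]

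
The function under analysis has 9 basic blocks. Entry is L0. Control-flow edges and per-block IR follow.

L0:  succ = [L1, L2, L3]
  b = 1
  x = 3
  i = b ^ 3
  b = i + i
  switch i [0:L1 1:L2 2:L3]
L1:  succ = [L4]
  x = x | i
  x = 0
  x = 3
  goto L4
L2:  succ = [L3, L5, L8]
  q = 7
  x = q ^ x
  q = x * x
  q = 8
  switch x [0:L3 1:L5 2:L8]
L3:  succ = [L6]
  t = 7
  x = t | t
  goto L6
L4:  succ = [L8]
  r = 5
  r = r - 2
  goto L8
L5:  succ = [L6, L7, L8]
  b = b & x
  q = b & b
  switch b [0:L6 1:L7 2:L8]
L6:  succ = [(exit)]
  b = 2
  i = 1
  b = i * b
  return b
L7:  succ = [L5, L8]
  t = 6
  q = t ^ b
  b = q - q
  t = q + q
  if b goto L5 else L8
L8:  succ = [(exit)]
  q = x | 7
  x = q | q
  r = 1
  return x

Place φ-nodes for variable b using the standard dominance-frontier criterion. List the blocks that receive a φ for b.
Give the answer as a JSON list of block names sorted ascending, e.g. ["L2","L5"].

idom tree: L1←L0 L2←L0 L3←L0 L4←L1 L5←L2 L6←L0 L7←L5 L8←L0
Join-block Dom:
  L3: preds {L0,L2}: {L0} ∩ {L0,L2} = {L0}; idom=L0
  L5: preds {L2,L7}: {L0,L2} ∩ {L0,L2,L5,L7} = {L0,L2}; idom=L2
  L6: preds {L3,L5}: {L0,L3} ∩ {L0,L2,L5} = {L0}; idom=L0
  L8: preds {L2,L4,L5,L7}: {L0,L2} ∩ {L0,L1,L4} ∩ {L0,L2,L5} ∩ {L0,L2,L5,L7} = {L0}; idom=L0

DF walk-up:
  join L3 pred L0: · stop@L0
  join L3 pred L2: L2 stop@L0
  join L5 pred L2: · stop@L2
  join L5 pred L7: L7→L5 stop@L2
  join L6 pred L3: L3 stop@L0
  join L6 pred L5: L5→L2 stop@L0
  join L8 pred L2: L2 stop@L0
  join L8 pred L4: L4→L1 stop@L0
  join L8 pred L5: L5→L2 stop@L0
  join L8 pred L7: L7→L5→L2 stop@L0
  DF(L0)=∅
  DF(L1)={L8}
  DF(L2)={L3,L6,L8}
  DF(L3)={L6}
  DF(L4)={L8}
  DF(L5)={L5,L6,L8}
  DF(L6)=∅
  DF(L7)={L5,L8}
  DF(L8)=∅

φ for b: defs {L0,L5,L6,L7}
  DF⁺ = {L5,L6,L8}

Answer: ["L5", "L6", "L8"]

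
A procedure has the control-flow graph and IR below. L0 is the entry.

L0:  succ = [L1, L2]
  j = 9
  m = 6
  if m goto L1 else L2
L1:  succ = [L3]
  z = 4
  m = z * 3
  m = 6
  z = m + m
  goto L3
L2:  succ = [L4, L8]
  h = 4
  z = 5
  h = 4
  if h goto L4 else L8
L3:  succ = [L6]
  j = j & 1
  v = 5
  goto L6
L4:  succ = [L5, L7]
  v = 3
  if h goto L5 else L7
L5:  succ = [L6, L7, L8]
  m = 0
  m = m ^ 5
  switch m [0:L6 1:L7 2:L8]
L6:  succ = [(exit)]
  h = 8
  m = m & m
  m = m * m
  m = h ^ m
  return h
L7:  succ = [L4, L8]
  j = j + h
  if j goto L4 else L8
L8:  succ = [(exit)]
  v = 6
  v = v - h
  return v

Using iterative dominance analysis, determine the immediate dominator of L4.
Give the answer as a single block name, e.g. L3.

idom tree: L1←L0 L2←L0 L3←L1 L4←L2 L5←L4 L6←L0 L7←L4 L8←L2
Dom at joins:
  L4: preds {L2,L7}: {L0,L2} ∩ {L0,L2,L4,L7} = {L0,L2}; idom=L2
  L6: preds {L3,L5}: {L0,L1,L3} ∩ {L0,L2,L4,L5} = {L0}; idom=L0
  L7: preds {L4,L5}: {L0,L2,L4} ∩ {L0,L2,L4,L5} = {L0,L2,L4}; idom=L4
  L8: preds {L2,L5,L7}: {L0,L2} ∩ {L0,L2,L4,L5} ∩ {L0,L2,L4,L7} = {L0,L2}; idom=L2

idom(L4) = L2

Answer: L2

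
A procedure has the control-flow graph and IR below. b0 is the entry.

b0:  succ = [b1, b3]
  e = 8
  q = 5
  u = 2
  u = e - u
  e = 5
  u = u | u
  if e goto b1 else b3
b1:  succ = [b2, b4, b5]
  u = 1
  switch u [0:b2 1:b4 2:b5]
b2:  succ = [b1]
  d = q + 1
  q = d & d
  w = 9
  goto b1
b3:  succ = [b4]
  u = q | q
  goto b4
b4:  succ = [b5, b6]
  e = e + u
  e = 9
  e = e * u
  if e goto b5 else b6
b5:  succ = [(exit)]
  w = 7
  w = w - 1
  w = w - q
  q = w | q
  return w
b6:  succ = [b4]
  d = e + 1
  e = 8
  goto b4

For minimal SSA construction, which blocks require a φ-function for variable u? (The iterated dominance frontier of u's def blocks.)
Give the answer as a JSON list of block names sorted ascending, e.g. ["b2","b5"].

Answer: ["b1", "b4", "b5"]

Analysis:
idom tree: b1←b0 b2←b1 b3←b0 b4←b0 b5←b0 b6←b4
Dom at joins:
  b1: preds {b0,b2}: {b0} ∩ {b0,b1,b2} = {b0}; idom=b0
  b4: preds {b1,b3,b6}: {b0,b1} ∩ {b0,b3} ∩ {b0,b4,b6} = {b0}; idom=b0
  b5: preds {b1,b4}: {b0,b1} ∩ {b0,b4} = {b0}; idom=b0

Frontier:
  b1←b0: walk · to b0
  b1←b2: walk b2→b1 to b0
  b4←b1: walk b1 to b0
  b4←b3: walk b3 to b0
  b4←b6: walk b6→b4 to b0
  b5←b1: walk b1 to b0
  b5←b4: walk b4 to b0
  DF(b0)=∅
  DF(b1)={b1,b4,b5}
  DF(b2)={b1}
  DF(b3)={b4}
  DF(b4)={b4,b5}
  DF(b5)=∅
  DF(b6)={b4}

φ for u: defs {b0,b1,b3}
  DF⁺ = {b1,b4,b5}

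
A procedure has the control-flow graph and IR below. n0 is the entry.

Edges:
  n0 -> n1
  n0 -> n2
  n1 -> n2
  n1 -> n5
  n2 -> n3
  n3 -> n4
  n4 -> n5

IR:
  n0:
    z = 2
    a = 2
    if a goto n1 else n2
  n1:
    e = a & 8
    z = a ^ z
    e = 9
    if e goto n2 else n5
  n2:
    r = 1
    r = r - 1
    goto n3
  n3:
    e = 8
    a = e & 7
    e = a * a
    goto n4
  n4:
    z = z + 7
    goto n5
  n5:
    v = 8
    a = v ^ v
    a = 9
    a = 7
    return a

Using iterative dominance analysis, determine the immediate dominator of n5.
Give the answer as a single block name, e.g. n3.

Answer: n0

Analysis:
idom tree: n1←n0 n2←n0 n3←n2 n4←n3 n5←n0
Join-block Dom:
  n2: preds {n0,n1}: {n0} ∩ {n0,n1} = {n0}; idom=n0
  n5: preds {n1,n4}: {n0,n1} ∩ {n0,n2,n3,n4} = {n0}; idom=n0

idom(n5) = n0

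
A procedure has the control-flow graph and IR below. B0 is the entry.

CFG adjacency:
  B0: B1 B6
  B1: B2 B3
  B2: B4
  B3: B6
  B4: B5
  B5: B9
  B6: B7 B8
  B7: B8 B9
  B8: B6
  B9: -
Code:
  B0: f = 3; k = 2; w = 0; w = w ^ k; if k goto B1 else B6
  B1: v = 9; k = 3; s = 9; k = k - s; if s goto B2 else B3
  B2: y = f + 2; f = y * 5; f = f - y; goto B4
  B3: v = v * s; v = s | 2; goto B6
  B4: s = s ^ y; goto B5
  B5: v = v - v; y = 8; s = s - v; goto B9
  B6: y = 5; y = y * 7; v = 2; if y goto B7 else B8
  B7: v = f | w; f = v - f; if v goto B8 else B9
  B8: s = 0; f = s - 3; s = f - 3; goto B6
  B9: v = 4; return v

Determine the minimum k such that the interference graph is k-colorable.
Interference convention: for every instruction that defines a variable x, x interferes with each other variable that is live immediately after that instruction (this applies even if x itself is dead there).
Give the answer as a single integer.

Answer: 5

Derivation:
Block summaries:
  B0: def={f,k,w} ue=∅
  B1: def={k,s,v} ue=∅
  B2: def={f,y} ue={f}
  B3: def={v} ue={s,v}
  B4: def={s} ue={s,y}
  B5: def={s,v,y} ue={s,v}
  B6: def={v,y} ue=∅
  B7: def={f,v} ue={f,w}
  B8: def={f,s} ue=∅
  B9: def={v} ue=∅

Backward fixpoint:
  live B0: ∅→{f,w}
  live B1: {f,w}→{f,s,v,w}
  live B2: {f,s,v}→{s,v,y}
  live B3: {f,s,v,w}→{f,w}
  live B4: {s,v,y}→{s,v}
  live B5: {s,v}→∅
  live B6: {f,w}→{f,w}
  live B7: {f,w}→{w}
  live B8: {w}→{f,w}
  live B9: ∅→∅

Interfere edges:
  f — {k,s,v,w,y}
  k — {f,s,v,w}
  s — {f,k,v,w,y}
  v — {f,k,s,w,y}
  w — {f,k,s,v,y}
  y — {f,s,v,w}

Colouring:
  clique {f,k,s,v,w} ⇒ need ≥ 5
  5-colouring: r0={f}  r1={s}  r2={v}  r3={w}  r4={k,y}
  χ = 5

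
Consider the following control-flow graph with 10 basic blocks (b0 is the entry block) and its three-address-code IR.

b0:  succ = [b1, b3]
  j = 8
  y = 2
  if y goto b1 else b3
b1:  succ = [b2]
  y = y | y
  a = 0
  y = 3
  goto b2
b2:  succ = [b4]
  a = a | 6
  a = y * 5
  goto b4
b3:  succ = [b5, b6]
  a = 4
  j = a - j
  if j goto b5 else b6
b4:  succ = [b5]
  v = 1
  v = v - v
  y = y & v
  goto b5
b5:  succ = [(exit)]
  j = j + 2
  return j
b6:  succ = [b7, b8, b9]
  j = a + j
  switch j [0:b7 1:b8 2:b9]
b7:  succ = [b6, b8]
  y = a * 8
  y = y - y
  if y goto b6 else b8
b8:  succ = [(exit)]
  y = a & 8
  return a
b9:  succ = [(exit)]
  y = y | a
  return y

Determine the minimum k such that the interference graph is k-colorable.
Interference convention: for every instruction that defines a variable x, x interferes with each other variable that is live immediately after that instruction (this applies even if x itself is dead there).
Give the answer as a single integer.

Block summaries:
  b0: def={j,y} ue=∅
  b1: def={a,y} ue={y}
  b2: def={a} ue={a,y}
  b3: def={a,j} ue={j}
  b4: def={v,y} ue={y}
  b5: def={j} ue={j}
  b6: def={j} ue={a,j}
  b7: def={y} ue={a}
  b8: def={y} ue={a}
  b9: def={y} ue={a,y}

Live sets:
  b0: in=∅ out={j,y}
  b1: in={j,y} out={a,j,y}
  b2: in={a,j,y} out={j,y}
  b3: in={j,y} out={a,j,y}
  b4: in={j,y} out={j}
  b5: in={j} out=∅
  b6: in={a,j,y} out={a,j,y}
  b7: in={a,j} out={a,j,y}
  b8: in={a} out=∅
  b9: in={a,y} out=∅

Interference:
  a↔{j,y}
  j↔{a,v,y}
  v↔{j,y}
  y↔{a,j,v}

Registers:
  clique {a,j,y} ⇒ need ≥ 3
  assign a→r2 j→r0 v→r2 y→r1 — no edge inside a register ⇒ χ ≤ 3
  χ = 3

Answer: 3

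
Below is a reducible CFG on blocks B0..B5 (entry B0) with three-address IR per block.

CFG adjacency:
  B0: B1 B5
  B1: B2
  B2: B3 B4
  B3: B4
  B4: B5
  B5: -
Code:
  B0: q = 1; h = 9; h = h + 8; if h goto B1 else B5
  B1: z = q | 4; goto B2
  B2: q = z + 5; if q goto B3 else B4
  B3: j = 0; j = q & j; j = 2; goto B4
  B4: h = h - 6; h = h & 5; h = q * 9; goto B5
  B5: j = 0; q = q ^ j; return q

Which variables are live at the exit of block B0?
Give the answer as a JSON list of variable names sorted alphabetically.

def/use:
  B0: def={h,q} ue=∅
  B1: def={z} ue={q}
  B2: def={q} ue={z}
  B3: def={j} ue={q}
  B4: def={h} ue={h,q}
  B5: def={j,q} ue={q}

Liveness:
  B0 li=∅ lo={h,q}
  B1 li={h,q} lo={h,z}
  B2 li={h,z} lo={h,q}
  B3 li={h,q} lo={h,q}
  B4 li={h,q} lo={q}
  B5 li={q} lo=∅

live-out(B0) = ["h", "q"]

Answer: ["h", "q"]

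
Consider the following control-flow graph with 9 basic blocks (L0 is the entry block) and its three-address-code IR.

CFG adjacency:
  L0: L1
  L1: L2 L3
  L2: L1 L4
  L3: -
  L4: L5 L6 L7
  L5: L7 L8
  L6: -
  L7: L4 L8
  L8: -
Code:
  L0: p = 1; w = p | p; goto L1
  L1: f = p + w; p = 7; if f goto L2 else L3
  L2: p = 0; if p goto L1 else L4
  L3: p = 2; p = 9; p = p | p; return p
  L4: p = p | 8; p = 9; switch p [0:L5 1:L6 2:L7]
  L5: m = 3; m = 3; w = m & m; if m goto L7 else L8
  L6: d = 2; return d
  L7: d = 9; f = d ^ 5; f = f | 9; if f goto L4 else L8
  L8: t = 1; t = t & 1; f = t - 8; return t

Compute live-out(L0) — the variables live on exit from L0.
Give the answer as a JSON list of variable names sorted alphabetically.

Per-block:
  L0: def={p,w} ue=∅
  L1: def={f,p} ue={p,w}
  L2: def={p} ue=∅
  L3: def={p} ue=∅
  L4: def={p} ue={p}
  L5: def={m,w} ue=∅
  L6: def={d} ue=∅
  L7: def={d,f} ue=∅
  L8: def={f,t} ue=∅

Liveness:
  L0: in=∅ out={p,w}
  L1: in={p,w} out={w}
  L2: in={w} out={p,w}
  L3: in=∅ out=∅
  L4: in={p} out={p}
  L5: in={p} out={p}
  L6: in=∅ out=∅
  L7: in={p} out={p}
  L8: in=∅ out=∅

live-out(L0) = ["p", "w"]

Answer: ["p", "w"]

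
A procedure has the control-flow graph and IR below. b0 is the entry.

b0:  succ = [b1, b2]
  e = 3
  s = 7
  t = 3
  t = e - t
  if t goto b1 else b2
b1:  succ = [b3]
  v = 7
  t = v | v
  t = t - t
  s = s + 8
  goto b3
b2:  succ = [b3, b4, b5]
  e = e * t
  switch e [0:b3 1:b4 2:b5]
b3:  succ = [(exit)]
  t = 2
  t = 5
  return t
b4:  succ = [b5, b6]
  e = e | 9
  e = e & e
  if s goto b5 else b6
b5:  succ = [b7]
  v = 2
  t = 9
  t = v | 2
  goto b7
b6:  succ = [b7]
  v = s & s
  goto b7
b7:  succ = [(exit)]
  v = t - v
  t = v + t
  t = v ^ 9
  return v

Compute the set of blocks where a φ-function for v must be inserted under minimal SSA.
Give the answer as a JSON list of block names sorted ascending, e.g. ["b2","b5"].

idom tree: b1←b0 b2←b0 b3←b0 b4←b2 b5←b2 b6←b4 b7←b2
Dom at joins:
  b3: preds {b1,b2}: {b0,b1} ∩ {b0,b2} = {b0}; idom=b0
  b5: preds {b2,b4}: {b0,b2} ∩ {b0,b2,b4} = {b0,b2}; idom=b2
  b7: preds {b5,b6}: {b0,b2,b5} ∩ {b0,b2,b4,b6} = {b0,b2}; idom=b2

Frontier:
  b3←b1: walk b1 to b0
  b3←b2: walk b2 to b0
  b5←b2: walk · to b2
  b5←b4: walk b4 to b2
  b7←b5: walk b5 to b2
  b7←b6: walk b6→b4 to b2
  DF(b0)=∅
  DF(b1)={b3}
  DF(b2)={b3}
  DF(b3)=∅
  DF(b4)={b5,b7}
  DF(b5)={b7}
  DF(b6)={b7}
  DF(b7)=∅

φ for v: defs {b1,b5,b6,b7}
  DF⁺ = {b3,b7}

Answer: ["b3", "b7"]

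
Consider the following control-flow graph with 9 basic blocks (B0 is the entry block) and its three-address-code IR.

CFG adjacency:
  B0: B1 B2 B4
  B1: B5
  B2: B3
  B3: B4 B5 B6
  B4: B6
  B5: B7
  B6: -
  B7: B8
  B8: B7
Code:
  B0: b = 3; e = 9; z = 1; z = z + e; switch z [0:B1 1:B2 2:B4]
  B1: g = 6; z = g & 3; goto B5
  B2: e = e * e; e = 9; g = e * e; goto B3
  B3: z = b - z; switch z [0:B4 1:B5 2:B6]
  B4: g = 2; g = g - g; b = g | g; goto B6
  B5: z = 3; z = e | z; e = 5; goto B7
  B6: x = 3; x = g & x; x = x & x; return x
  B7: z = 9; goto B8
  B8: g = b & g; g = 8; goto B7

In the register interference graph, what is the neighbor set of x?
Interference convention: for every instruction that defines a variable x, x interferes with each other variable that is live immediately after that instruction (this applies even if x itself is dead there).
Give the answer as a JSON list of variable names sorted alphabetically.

Block summaries:
  B0: def={b,e,z} ue=∅
  B1: def={g,z} ue=∅
  B2: def={e,g} ue={e}
  B3: def={z} ue={b,z}
  B4: def={b,g} ue=∅
  B5: def={e,z} ue={e}
  B6: def={x} ue={g}
  B7: def={z} ue=∅
  B8: def={g} ue={b,g}

Liveness:
  B0: in=∅ out={b,e,z}
  B1: in={b,e} out={b,e,g}
  B2: in={b,e,z} out={b,e,g,z}
  B3: in={b,e,g,z} out={b,e,g}
  B4: in=∅ out={g}
  B5: in={b,e,g} out={b,g}
  B6: in={g} out=∅
  B7: in={b,g} out={b,g}
  B8: in={b,g} out={b,g}

Conflict graph:
  b — {e,g,z}
  e — {b,g,z}
  g — {b,e,x,z}
  x — {g}
  z — {b,e,g}

N(x) = ["g"]

Answer: ["g"]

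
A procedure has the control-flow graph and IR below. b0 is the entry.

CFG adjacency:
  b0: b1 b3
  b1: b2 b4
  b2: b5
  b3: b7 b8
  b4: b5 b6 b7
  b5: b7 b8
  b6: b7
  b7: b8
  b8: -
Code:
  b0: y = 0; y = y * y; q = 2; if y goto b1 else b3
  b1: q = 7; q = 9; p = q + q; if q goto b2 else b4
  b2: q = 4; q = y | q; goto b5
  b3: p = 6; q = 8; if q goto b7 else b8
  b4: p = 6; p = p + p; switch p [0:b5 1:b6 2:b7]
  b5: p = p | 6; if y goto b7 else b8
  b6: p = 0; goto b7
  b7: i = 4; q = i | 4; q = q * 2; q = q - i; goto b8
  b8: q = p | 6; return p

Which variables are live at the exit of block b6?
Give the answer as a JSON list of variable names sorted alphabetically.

Answer: ["p"]

Analysis:
Per-block:
  b0 def {q,y} use ∅
  b1 def {p,q} use ∅
  b2 def {q} use {y}
  b3 def {p,q} use ∅
  b4 def {p} use ∅
  b5 def {p} use {p,y}
  b6 def {p} use ∅
  b7 def {i,q} use ∅
  b8 def {q} use {p}

Backward fixpoint:
  live b0: ∅→{y}
  live b1: {y}→{p,y}
  live b2: {p,y}→{p,y}
  live b3: ∅→{p}
  live b4: {y}→{p,y}
  live b5: {p,y}→{p}
  live b6: ∅→{p}
  live b7: {p}→{p}
  live b8: {p}→∅

live-out(b6) = ["p"]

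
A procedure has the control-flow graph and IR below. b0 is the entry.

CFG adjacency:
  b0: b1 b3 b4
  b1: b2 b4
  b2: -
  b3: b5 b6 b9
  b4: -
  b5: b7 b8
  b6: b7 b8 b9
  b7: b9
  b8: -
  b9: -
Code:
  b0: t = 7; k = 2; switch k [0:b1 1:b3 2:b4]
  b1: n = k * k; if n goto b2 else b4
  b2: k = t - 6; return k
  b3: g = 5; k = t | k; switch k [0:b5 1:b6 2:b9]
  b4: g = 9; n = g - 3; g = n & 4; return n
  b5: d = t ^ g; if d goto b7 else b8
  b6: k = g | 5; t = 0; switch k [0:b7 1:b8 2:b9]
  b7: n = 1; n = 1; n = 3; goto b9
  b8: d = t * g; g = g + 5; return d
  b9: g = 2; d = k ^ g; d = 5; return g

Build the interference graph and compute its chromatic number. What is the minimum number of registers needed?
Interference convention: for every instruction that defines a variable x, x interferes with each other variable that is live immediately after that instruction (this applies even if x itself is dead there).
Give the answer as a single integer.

Per-block:
  b0 def {k,t} use ∅
  b1 def {n} use {k}
  b2 def {k} use {t}
  b3 def {g,k} use {k,t}
  b4 def {g,n} use ∅
  b5 def {d} use {g,t}
  b6 def {k,t} use {g}
  b7 def {n} use ∅
  b8 def {d,g} use {g,t}
  b9 def {d,g} use {k}

Backward fixpoint:
  b0 li=∅ lo={k,t}
  b1 li={k,t} lo={t}
  b2 li={t} lo=∅
  b3 li={k,t} lo={g,k,t}
  b4 li=∅ lo=∅
  b5 li={g,k,t} lo={g,k,t}
  b6 li={g} lo={g,k,t}
  b7 li={k} lo={k}
  b8 li={g,t} lo=∅
  b9 li={k} lo=∅

Interfere edges:
  d: {g,k,t}
  g: {d,k,n,t}
  k: {d,g,n,t}
  n: {g,k,t}
  t: {d,g,k,n}

Chromatic number:
  lower bound: {d,g,k,t} mutually conflict ⇒ χ ≥ 4
  4-colouring: r0={g}  r1={k}  r2={t}  r3={d,n}
  χ = 4

Answer: 4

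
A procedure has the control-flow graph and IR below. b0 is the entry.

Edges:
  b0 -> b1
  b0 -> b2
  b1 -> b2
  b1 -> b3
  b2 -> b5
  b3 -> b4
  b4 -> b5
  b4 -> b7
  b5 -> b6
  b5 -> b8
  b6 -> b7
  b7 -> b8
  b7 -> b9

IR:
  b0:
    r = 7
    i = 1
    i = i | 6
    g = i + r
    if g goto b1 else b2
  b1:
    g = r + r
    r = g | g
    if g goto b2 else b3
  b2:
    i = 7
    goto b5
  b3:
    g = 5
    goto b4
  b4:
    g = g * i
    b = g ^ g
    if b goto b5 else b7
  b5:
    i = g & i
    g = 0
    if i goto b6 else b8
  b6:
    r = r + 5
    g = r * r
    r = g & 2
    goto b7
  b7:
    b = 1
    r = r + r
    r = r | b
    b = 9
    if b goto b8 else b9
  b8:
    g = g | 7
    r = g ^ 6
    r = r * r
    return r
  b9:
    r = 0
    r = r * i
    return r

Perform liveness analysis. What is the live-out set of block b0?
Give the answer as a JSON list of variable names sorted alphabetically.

Block summaries:
  b0: def={g,i,r} ue=∅
  b1: def={g,r} ue={r}
  b2: def={i} ue=∅
  b3: def={g} ue=∅
  b4: def={b,g} ue={g,i}
  b5: def={g,i} ue={g,i}
  b6: def={g,r} ue={r}
  b7: def={b,r} ue={r}
  b8: def={g,r} ue={g}
  b9: def={r} ue={i}

Live sets:
  live b0: ∅→{g,i,r}
  live b1: {i,r}→{g,i,r}
  live b2: {g,r}→{g,i,r}
  live b3: {i,r}→{g,i,r}
  live b4: {g,i,r}→{g,i,r}
  live b5: {g,i,r}→{g,i,r}
  live b6: {i,r}→{g,i,r}
  live b7: {g,i,r}→{g,i}
  live b8: {g}→∅
  live b9: {i}→∅

live-out(b0) = ["g", "i", "r"]

Answer: ["g", "i", "r"]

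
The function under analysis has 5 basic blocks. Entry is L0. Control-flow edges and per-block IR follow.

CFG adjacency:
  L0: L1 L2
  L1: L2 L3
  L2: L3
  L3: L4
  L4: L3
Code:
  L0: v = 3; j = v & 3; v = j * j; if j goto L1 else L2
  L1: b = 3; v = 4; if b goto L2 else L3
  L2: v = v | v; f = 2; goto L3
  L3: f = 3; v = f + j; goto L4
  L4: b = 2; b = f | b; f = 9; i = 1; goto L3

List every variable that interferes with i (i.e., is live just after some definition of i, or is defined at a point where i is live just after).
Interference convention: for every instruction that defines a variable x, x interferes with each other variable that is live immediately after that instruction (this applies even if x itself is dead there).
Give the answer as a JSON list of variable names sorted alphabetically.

Answer: ["j"]

Analysis:
Block summaries:
  L0: {j,v} / ∅
  L1: {b,v} / ∅
  L2: {f,v} / {v}
  L3: {f,v} / {j}
  L4: {b,f,i} / {f}

Live sets:
  L0: in=∅ out={j,v}
  L1: in={j} out={j,v}
  L2: in={j,v} out={j}
  L3: in={j} out={f,j}
  L4: in={f,j} out={j}

Interfere edges:
  b↔{f,j,v}
  f↔{b,j,v}
  i↔{j}
  j↔{b,f,i,v}
  v↔{b,f,j}

N(i) = ["j"]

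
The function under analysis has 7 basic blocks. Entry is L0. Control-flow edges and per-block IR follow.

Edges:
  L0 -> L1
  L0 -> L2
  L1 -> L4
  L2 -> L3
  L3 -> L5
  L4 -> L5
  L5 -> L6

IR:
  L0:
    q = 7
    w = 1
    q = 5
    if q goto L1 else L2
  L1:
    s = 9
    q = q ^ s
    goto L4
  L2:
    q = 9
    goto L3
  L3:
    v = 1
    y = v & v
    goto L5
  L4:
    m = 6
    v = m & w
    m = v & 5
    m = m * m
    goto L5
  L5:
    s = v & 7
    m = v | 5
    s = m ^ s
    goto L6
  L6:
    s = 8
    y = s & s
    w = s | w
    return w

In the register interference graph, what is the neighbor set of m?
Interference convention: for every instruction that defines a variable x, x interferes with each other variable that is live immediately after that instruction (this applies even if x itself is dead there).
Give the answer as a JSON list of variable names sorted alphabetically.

Block summaries:
  L0: {q,w} / ∅
  L1: {q,s} / {q}
  L2: {q} / ∅
  L3: {v,y} / ∅
  L4: {m,v} / {w}
  L5: {m,s} / {v}
  L6: {s,w,y} / {w}

Liveness:
  L0: in=∅ out={q,w}
  L1: in={q,w} out={w}
  L2: in={w} out={w}
  L3: in={w} out={v,w}
  L4: in={w} out={v,w}
  L5: in={v,w} out={w}
  L6: in={w} out=∅

Interfere edges:
  m: {s,v,w}
  q: {s,w}
  s: {m,q,v,w,y}
  v: {m,s,w,y}
  w: {m,q,s,v,y}
  y: {s,v,w}

N(m) = ["s", "v", "w"]

Answer: ["s", "v", "w"]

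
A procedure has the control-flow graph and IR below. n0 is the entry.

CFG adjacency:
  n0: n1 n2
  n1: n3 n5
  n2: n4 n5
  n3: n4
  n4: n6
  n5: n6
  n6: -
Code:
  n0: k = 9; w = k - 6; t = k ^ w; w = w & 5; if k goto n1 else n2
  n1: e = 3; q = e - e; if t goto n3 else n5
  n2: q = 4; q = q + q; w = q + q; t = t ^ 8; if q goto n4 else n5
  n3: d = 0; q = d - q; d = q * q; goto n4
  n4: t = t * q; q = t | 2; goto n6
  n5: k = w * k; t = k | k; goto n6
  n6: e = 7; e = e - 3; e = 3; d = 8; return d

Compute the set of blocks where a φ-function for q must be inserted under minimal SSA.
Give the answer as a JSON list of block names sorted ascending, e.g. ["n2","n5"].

idom tree: n1←n0 n2←n0 n3←n1 n4←n0 n5←n0 n6←n0
Join-block Dom:
  n4: preds {n2,n3}: {n0,n2} ∩ {n0,n1,n3} = {n0}; idom=n0
  n5: preds {n1,n2}: {n0,n1} ∩ {n0,n2} = {n0}; idom=n0
  n6: preds {n4,n5}: {n0,n4} ∩ {n0,n5} = {n0}; idom=n0

DF walk-up:
  join n4 pred n2: n2 stop@n0
  join n4 pred n3: n3→n1 stop@n0
  join n5 pred n1: n1 stop@n0
  join n5 pred n2: n2 stop@n0
  join n6 pred n4: n4 stop@n0
  join n6 pred n5: n5 stop@n0
  DF(n0)=∅
  DF(n1)={n4,n5}
  DF(n2)={n4,n5}
  DF(n3)={n4}
  DF(n4)={n6}
  DF(n5)={n6}
  DF(n6)=∅

φ for q: defs {n1,n2,n3,n4}
  DF⁺ = {n4,n5,n6}

Answer: ["n4", "n5", "n6"]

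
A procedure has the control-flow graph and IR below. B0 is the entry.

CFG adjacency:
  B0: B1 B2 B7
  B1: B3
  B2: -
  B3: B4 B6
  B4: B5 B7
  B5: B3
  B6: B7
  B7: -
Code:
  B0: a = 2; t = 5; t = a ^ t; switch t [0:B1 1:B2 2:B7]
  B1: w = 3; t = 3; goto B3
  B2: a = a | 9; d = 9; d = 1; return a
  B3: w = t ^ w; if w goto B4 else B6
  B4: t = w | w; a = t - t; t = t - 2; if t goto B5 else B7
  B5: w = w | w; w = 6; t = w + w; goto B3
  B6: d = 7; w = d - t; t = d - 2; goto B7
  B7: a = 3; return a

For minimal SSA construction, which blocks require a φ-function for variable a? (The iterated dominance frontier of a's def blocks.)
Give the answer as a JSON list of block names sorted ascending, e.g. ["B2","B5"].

idom tree: B1←B0 B2←B0 B3←B1 B4←B3 B5←B4 B6←B3 B7←B0
Dom at joins:
  B3: preds {B1,B5}: {B0,B1} ∩ {B0,B1,B3,B4,B5} = {B0,B1}; idom=B1
  B7: preds {B0,B4,B6}: {B0} ∩ {B0,B1,B3,B4} ∩ {B0,B1,B3,B6} = {B0}; idom=B0

DF walk-up:
  B3←B1: walk · to B1
  B3←B5: walk B5→B4→B3 to B1
  B7←B0: walk · to B0
  B7←B4: walk B4→B3→B1 to B0
  B7←B6: walk B6→B3→B1 to B0
  B0 → ∅
  B1 → {B7}
  B2 → ∅
  B3 → {B3,B7}
  B4 → {B3,B7}
  B5 → {B3}
  B6 → {B7}
  B7 → ∅

φ for a: defs {B0,B2,B4,B7}
  DF⁺ = {B3,B7}

Answer: ["B3", "B7"]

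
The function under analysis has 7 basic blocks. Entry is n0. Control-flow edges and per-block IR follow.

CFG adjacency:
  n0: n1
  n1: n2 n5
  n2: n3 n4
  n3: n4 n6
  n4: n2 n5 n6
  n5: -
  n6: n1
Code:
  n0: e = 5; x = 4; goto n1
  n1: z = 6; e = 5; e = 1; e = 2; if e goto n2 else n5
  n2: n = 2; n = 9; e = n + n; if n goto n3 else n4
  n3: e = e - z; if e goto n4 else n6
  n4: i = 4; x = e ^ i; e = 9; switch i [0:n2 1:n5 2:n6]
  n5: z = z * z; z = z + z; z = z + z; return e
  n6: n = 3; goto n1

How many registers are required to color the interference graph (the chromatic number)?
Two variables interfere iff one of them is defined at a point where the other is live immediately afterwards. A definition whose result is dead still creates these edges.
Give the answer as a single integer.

def/use:
  n0: {e,x} / ∅
  n1: {e,z} / ∅
  n2: {e,n} / ∅
  n3: {e} / {e,z}
  n4: {e,i,x} / {e}
  n5: {z} / {e,z}
  n6: {n} / ∅

Backward fixpoint:
  n0: in=∅ out=∅
  n1: in=∅ out={e,z}
  n2: in={z} out={e,z}
  n3: in={e,z} out={e,z}
  n4: in={e,z} out={e,z}
  n5: in={e,z} out=∅
  n6: in=∅ out=∅

Interference:
  e↔{i,n,z}
  i↔{e,x,z}
  n↔{e,z}
  x↔{i,z}
  z↔{e,i,n,x}

Chromatic number:
  clique {e,i,z} ⇒ need ≥ 3
  3-colouring: r0={z}  r1={e,x}  r2={i,n}
  χ = 3

Answer: 3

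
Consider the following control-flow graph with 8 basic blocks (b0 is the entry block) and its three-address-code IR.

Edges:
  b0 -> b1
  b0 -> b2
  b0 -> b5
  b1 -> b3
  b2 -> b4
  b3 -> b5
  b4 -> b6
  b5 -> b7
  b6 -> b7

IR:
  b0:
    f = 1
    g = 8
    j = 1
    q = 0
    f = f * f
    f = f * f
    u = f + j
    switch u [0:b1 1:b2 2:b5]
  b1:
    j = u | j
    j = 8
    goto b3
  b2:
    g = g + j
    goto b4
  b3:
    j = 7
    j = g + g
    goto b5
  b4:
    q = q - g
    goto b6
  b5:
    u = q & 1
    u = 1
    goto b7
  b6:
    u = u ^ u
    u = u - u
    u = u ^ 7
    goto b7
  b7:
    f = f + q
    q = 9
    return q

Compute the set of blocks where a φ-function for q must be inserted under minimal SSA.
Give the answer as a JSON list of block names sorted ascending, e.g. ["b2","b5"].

Answer: ["b7"]

Working:
idom tree: b1←b0 b2←b0 b3←b1 b4←b2 b5←b0 b6←b4 b7←b0
Dom∩ at merges:
  b5: preds {b0,b3}: {b0} ∩ {b0,b1,b3} = {b0}; idom=b0
  b7: preds {b5,b6}: {b0,b5} ∩ {b0,b2,b4,b6} = {b0}; idom=b0

DF walk-up:
  join b5 pred b0: · stop@b0
  join b5 pred b3: b3→b1 stop@b0
  join b7 pred b5: b5 stop@b0
  join b7 pred b6: b6→b4→b2 stop@b0
  b0 → ∅
  b1 → {b5}
  b2 → {b7}
  b3 → {b5}
  b4 → {b7}
  b5 → {b7}
  b6 → {b7}
  b7 → ∅

φ for q: defs {b0,b4,b7}
  DF⁺ = {b7}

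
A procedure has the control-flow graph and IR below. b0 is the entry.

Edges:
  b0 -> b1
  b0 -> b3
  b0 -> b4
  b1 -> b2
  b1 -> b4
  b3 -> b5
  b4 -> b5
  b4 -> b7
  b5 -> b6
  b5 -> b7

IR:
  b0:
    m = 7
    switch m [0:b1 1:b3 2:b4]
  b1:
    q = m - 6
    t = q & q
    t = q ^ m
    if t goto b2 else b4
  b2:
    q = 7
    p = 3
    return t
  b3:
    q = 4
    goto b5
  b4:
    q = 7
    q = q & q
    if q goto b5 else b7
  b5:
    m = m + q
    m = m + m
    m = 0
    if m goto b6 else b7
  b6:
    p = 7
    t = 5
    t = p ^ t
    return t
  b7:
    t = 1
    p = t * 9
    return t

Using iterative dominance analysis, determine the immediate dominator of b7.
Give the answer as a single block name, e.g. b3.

Answer: b0

Working:
idom tree: b1←b0 b2←b1 b3←b0 b4←b0 b5←b0 b6←b5 b7←b0
Dom at joins:
  b4: preds {b0,b1}: {b0} ∩ {b0,b1} = {b0}; idom=b0
  b5: preds {b3,b4}: {b0,b3} ∩ {b0,b4} = {b0}; idom=b0
  b7: preds {b4,b5}: {b0,b4} ∩ {b0,b5} = {b0}; idom=b0

idom(b7) = b0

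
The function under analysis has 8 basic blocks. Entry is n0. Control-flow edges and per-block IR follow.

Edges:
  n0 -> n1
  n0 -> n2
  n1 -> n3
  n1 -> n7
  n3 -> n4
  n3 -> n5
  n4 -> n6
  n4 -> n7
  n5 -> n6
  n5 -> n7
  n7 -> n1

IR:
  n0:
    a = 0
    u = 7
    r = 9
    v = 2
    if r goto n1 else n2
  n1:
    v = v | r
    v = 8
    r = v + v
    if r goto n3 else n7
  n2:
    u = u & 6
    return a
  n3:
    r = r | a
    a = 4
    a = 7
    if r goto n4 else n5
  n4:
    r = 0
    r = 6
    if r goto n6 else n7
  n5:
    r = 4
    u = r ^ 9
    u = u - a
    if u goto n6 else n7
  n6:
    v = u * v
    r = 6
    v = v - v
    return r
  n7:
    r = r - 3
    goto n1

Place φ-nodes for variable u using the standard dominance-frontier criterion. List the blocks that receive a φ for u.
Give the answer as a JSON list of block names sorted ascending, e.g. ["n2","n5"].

Answer: ["n1", "n6", "n7"]

Derivation:
idom tree: n1←n0 n2←n0 n3←n1 n4←n3 n5←n3 n6←n3 n7←n1
Dom at joins:
  n1: preds {n0,n7}: {n0} ∩ {n0,n1,n7} = {n0}; idom=n0
  n6: preds {n4,n5}: {n0,n1,n3,n4} ∩ {n0,n1,n3,n5} = {n0,n1,n3}; idom=n3
  n7: preds {n1,n4,n5}: {n0,n1} ∩ {n0,n1,n3,n4} ∩ {n0,n1,n3,n5} = {n0,n1}; idom=n1

DF derivation:
  n1←n0: walk · to n0
  n1←n7: walk n7→n1 to n0
  n6←n4: walk n4 to n3
  n6←n5: walk n5 to n3
  n7←n1: walk · to n1
  n7←n4: walk n4→n3 to n1
  n7←n5: walk n5→n3 to n1
  n0 → ∅
  n1 → {n1}
  n2 → ∅
  n3 → {n7}
  n4 → {n6,n7}
  n5 → {n6,n7}
  n6 → ∅
  n7 → {n1}

φ for u: defs {n0,n2,n5}
  DF⁺ = {n1,n6,n7}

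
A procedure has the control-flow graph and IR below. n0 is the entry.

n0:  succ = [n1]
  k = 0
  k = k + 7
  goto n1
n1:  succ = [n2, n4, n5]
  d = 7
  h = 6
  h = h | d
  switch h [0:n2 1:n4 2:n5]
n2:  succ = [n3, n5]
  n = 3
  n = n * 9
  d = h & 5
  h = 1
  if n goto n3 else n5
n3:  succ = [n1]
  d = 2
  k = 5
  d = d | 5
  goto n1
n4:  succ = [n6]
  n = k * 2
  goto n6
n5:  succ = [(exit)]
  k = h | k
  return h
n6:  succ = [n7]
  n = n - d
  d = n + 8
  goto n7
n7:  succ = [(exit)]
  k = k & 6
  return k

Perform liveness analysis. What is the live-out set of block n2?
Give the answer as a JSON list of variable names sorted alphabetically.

Answer: ["h", "k"]

Analysis:
Per-block:
  n0 def {k} use ∅
  n1 def {d,h} use ∅
  n2 def {d,h,n} use {h}
  n3 def {d,k} use ∅
  n4 def {n} use {k}
  n5 def {k} use {h,k}
  n6 def {d,n} use {d,n}
  n7 def {k} use {k}

Live sets:
  n0: in=∅ out={k}
  n1: in={k} out={d,h,k}
  n2: in={h,k} out={h,k}
  n3: in=∅ out={k}
  n4: in={d,k} out={d,k,n}
  n5: in={h,k} out=∅
  n6: in={d,k,n} out={k}
  n7: in={k} out=∅

live-out(n2) = ["h", "k"]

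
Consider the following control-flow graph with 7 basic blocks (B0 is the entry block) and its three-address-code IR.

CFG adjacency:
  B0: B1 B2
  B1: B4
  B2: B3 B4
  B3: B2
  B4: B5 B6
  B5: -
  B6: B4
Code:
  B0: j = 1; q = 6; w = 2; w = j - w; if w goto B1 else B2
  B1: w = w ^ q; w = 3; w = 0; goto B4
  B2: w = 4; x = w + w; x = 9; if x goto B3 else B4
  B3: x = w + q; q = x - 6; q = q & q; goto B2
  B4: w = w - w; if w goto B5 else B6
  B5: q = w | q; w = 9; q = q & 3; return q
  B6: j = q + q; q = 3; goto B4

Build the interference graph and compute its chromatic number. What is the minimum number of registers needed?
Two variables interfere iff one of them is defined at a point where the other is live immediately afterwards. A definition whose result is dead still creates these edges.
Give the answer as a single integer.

def/use:
  B0: def={j,q,w} ue=∅
  B1: def={w} ue={q,w}
  B2: def={w,x} ue=∅
  B3: def={q,x} ue={q,w}
  B4: def={w} ue={w}
  B5: def={q,w} ue={q,w}
  B6: def={j,q} ue={q}

Live sets:
  B0: in=∅ out={q,w}
  B1: in={q,w} out={q,w}
  B2: in={q} out={q,w}
  B3: in={q,w} out={q}
  B4: in={q,w} out={q,w}
  B5: in={q,w} out=∅
  B6: in={q,w} out={q,w}

Interference:
  j — {q,w}
  q — {j,w,x}
  w — {j,q,x}
  x — {q,w}

Colouring:
  clique {j,q,w} ⇒ need ≥ 3
  assign j→R2 q→R0 w→R1 x→R2 — no edge inside a register ⇒ χ ≤ 3
  χ = 3

Answer: 3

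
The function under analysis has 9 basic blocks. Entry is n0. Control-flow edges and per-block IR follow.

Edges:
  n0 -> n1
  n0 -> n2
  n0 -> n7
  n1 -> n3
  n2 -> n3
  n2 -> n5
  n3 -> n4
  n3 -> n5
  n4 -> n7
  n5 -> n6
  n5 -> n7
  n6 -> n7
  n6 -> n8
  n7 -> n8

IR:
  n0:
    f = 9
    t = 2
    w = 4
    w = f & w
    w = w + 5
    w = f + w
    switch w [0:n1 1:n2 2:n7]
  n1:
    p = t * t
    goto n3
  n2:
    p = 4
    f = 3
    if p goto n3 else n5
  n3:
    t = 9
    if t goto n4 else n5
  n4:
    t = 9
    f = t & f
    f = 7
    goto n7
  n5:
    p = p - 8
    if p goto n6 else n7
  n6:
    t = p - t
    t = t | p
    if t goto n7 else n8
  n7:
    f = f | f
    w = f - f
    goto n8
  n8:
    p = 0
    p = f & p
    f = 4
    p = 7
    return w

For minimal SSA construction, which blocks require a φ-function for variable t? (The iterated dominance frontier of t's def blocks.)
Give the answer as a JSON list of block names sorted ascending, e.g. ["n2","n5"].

idom tree: n1←n0 n2←n0 n3←n0 n4←n3 n5←n0 n6←n5 n7←n0 n8←n0
Join-block Dom:
  n3: preds {n1,n2}: {n0,n1} ∩ {n0,n2} = {n0}; idom=n0
  n5: preds {n2,n3}: {n0,n2} ∩ {n0,n3} = {n0}; idom=n0
  n7: preds {n0,n4,n5,n6}: {n0} ∩ {n0,n3,n4} ∩ {n0,n5} ∩ {n0,n5,n6} = {n0}; idom=n0
  n8: preds {n6,n7}: {n0,n5,n6} ∩ {n0,n7} = {n0}; idom=n0

Frontier:
  join n3 pred n1: n1 stop@n0
  join n3 pred n2: n2 stop@n0
  join n5 pred n2: n2 stop@n0
  join n5 pred n3: n3 stop@n0
  join n7 pred n0: · stop@n0
  join n7 pred n4: n4→n3 stop@n0
  join n7 pred n5: n5 stop@n0
  join n7 pred n6: n6→n5 stop@n0
  join n8 pred n6: n6→n5 stop@n0
  join n8 pred n7: n7 stop@n0
  n0: DF=∅
  n1: DF={n3}
  n2: DF={n3,n5}
  n3: DF={n5,n7}
  n4: DF={n7}
  n5: DF={n7,n8}
  n6: DF={n7,n8}
  n7: DF={n8}
  n8: DF=∅

φ for t: defs {n0,n3,n4,n6}
  DF⁺ = {n5,n7,n8}

Answer: ["n5", "n7", "n8"]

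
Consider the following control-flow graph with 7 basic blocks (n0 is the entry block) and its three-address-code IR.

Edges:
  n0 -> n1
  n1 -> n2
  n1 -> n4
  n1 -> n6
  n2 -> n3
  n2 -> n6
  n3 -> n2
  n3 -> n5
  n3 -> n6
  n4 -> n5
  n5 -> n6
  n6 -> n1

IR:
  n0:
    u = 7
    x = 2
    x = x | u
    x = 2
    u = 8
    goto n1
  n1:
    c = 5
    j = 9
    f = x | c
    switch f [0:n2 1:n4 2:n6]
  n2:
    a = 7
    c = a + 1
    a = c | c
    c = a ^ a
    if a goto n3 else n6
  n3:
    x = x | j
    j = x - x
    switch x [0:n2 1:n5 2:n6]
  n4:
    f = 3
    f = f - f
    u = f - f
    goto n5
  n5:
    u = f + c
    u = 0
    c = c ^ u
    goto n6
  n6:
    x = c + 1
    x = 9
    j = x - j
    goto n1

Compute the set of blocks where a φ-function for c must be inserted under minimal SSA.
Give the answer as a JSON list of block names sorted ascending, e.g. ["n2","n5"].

Answer: ["n1", "n2", "n5", "n6"]

Analysis:
idom tree: n1←n0 n2←n1 n3←n2 n4←n1 n5←n1 n6←n1
Join-block Dom:
  n1: preds {n0,n6}: {n0} ∩ {n0,n1,n6} = {n0}; idom=n0
  n2: preds {n1,n3}: {n0,n1} ∩ {n0,n1,n2,n3} = {n0,n1}; idom=n1
  n5: preds {n3,n4}: {n0,n1,n2,n3} ∩ {n0,n1,n4} = {n0,n1}; idom=n1
  n6: preds {n1,n2,n3,n5}: {n0,n1} ∩ {n0,n1,n2} ∩ {n0,n1,n2,n3} ∩ {n0,n1,n5} = {n0,n1}; idom=n1

Frontier:
  n1←n0: walk · to n0
  n1←n6: walk n6→n1 to n0
  n2←n1: walk · to n1
  n2←n3: walk n3→n2 to n1
  n5←n3: walk n3→n2 to n1
  n5←n4: walk n4 to n1
  n6←n1: walk · to n1
  n6←n2: walk n2 to n1
  n6←n3: walk n3→n2 to n1
  n6←n5: walk n5 to n1
  DF(n0)=∅
  DF(n1)={n1}
  DF(n2)={n2,n5,n6}
  DF(n3)={n2,n5,n6}
  DF(n4)={n5}
  DF(n5)={n6}
  DF(n6)={n1}

φ for c: defs {n1,n2,n5}
  DF⁺ = {n1,n2,n5,n6}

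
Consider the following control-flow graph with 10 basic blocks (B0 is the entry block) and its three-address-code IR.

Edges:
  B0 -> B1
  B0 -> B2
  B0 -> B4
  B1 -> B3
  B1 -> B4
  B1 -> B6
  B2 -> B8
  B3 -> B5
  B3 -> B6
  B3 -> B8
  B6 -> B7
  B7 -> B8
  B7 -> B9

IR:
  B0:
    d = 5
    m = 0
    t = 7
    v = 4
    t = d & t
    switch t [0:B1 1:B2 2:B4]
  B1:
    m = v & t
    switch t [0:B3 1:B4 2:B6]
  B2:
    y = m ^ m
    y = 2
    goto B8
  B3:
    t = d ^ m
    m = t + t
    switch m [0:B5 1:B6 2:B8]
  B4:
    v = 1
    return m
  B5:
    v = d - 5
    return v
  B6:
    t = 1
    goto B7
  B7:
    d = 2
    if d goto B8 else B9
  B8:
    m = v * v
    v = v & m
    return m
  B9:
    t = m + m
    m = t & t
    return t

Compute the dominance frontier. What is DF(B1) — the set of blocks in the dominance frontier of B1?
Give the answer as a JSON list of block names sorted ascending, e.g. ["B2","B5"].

Answer: ["B4", "B8"]

Working:
idom tree: B1←B0 B2←B0 B3←B1 B4←B0 B5←B3 B6←B1 B7←B6 B8←B0 B9←B7
Join-block Dom:
  B4: preds {B0,B1}: {B0} ∩ {B0,B1} = {B0}; idom=B0
  B6: preds {B1,B3}: {B0,B1} ∩ {B0,B1,B3} = {B0,B1}; idom=B1
  B8: preds {B2,B3,B7}: {B0,B2} ∩ {B0,B1,B3} ∩ {B0,B1,B6,B7} = {B0}; idom=B0

DF derivation:
  B4←B0: walk · to B0
  B4←B1: walk B1 to B0
  B6←B1: walk · to B1
  B6←B3: walk B3 to B1
  B8←B2: walk B2 to B0
  B8←B3: walk B3→B1 to B0
  B8←B7: walk B7→B6→B1 to B0
  B0 → ∅
  B1 → {B4,B8}
  B2 → {B8}
  B3 → {B6,B8}
  B4 → ∅
  B5 → ∅
  B6 → {B8}
  B7 → {B8}
  B8 → ∅
  B9 → ∅

DF(B1) = ["B4", "B8"]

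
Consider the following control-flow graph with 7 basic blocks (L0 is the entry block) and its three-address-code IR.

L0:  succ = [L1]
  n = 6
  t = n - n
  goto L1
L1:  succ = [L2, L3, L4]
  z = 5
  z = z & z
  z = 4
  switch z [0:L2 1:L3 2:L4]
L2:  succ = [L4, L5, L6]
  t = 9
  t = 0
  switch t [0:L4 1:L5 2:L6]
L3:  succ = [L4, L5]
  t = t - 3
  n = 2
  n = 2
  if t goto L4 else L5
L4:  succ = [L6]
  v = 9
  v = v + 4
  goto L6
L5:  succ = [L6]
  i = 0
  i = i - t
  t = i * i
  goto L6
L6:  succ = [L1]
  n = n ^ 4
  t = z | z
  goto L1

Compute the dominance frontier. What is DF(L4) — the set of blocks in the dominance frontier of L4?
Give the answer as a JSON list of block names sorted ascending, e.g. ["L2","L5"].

idom tree: L1←L0 L2←L1 L3←L1 L4←L1 L5←L1 L6←L1
Join-block Dom:
  L1: preds {L0,L6}: {L0} ∩ {L0,L1,L6} = {L0}; idom=L0
  L4: preds {L1,L2,L3}: {L0,L1} ∩ {L0,L1,L2} ∩ {L0,L1,L3} = {L0,L1}; idom=L1
  L5: preds {L2,L3}: {L0,L1,L2} ∩ {L0,L1,L3} = {L0,L1}; idom=L1
  L6: preds {L2,L4,L5}: {L0,L1,L2} ∩ {L0,L1,L4} ∩ {L0,L1,L5} = {L0,L1}; idom=L1

DF walk-up:
  join L1 pred L0: · stop@L0
  join L1 pred L6: L6→L1 stop@L0
  join L4 pred L1: · stop@L1
  join L4 pred L2: L2 stop@L1
  join L4 pred L3: L3 stop@L1
  join L5 pred L2: L2 stop@L1
  join L5 pred L3: L3 stop@L1
  join L6 pred L2: L2 stop@L1
  join L6 pred L4: L4 stop@L1
  join L6 pred L5: L5 stop@L1
  DF(L0)=∅
  DF(L1)={L1}
  DF(L2)={L4,L5,L6}
  DF(L3)={L4,L5}
  DF(L4)={L6}
  DF(L5)={L6}
  DF(L6)={L1}

DF(L4) = ["L6"]

Answer: ["L6"]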